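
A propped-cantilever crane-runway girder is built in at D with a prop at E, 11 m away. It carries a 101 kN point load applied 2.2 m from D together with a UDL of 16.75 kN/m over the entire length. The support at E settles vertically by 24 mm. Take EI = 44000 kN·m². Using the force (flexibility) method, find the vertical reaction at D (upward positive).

Choose R_E as the redundant. The primary structure is the cantilever fixed at D.
Free-end deflection of the primary structure under the applied loading (downward +):
  point load 101 at a = 2.2: Pa²(3L − a)/(6EI) = 2509/EI
  UDL 16.75: wL⁴/(8EI) = 30655/EI
  δ_0 = 33164/EI
Tip deflection under a unit load at E: L³/(3EI) = 443.7/EI.
With EI = 44000 kN·m²: δ_0 = 0.75373 m and δ_{EE} = 0.010083 m/kN.
Compatibility — the beam at E must follow the support down by 0.024 m: δ_0 − R_E·δ_{EE} = 0.024, so R_E = (0.75373 − 0.024)/0.010083 = 72.37 kN.
Vertical equilibrium: R_D = ΣP − R_E = 285.2 − 72.37 = 212.9 kN.

R_D = 212.9 kN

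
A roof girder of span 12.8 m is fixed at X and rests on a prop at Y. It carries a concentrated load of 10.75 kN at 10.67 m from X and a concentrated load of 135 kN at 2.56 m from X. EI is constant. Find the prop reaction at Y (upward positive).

R_Y = 15.65 kN

Remove the prop at Y; the released (primary) structure is a cantilever built in at X.
Deflection at Y on the released cantilever, summing each load's contribution:
  point load 10.75 at a = 10.67: Pa²(3L − a)/(6EI) = 5656/EI
  point load 135 at a = 2.56: Pa²(3L − a)/(6EI) = 5285/EI
  δ_0 = 10941/EI
Tip deflection under a unit load at Y: L³/(3EI) = 699.1/EI.
Compatibility at Y: δ_0 − R_Y·δ_{YY} = 0, so R_Y = 10941/699.1 = 15.65 kN.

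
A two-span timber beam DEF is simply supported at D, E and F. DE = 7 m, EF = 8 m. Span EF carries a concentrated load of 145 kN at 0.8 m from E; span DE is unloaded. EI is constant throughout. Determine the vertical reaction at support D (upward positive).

Release continuity at E by inserting a hinge; the redundant is the internal moment M_E. The primary structure is two simply-supported spans DE and EF.
Rotations at E on the released spans (each span's end-slope, ×1/EI):
  span EF: point load 145 at a = 0.8: Pab(L + b)/(6LEI) = 264.5/EI
  relative rotation θ_0 = (0 + 264.5)/EI = 264.5/EI
A unit hogging moment at E produces rotation L₁/(3EI) + L₂/(3EI) = 5/EI.
Slope continuity at E: θ_0 = M_E·5/EI, so M_E = 264.5/5 = 52.9 kN·m (hogging).
Span DE, ΣM about D with M_E applied at E: R_E^{DE}·7 = 0 + 52.9, so R_E^{DE} = 7.557 kN and R_D = 0 − 7.557 = -7.557 kN.

R_D = -7.557 kN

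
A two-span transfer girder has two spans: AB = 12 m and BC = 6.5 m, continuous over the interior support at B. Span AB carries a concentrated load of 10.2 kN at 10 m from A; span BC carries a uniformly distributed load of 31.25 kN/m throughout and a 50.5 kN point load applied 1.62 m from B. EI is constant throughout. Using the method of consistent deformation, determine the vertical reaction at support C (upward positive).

R_C = 100.8 kN

Insert a hinge at B; M_B is the redundant, and each span becomes simply supported.
End slopes at the hinge B, treating each span as simply supported:
  span AB: point load 10.2 at a = 10: Pab(L + a)/(6LEI) = 62.33/EI
  span BC: UDL 31.25: wL³/(24EI) = 357.6/EI
  span BC: point load 50.5 at a = 1.62: Pab(L + b)/(6LEI) = 116.5/EI
  relative rotation θ_0 = (62.33 + 474.1)/EI = 536.4/EI
A unit hogging moment at B produces rotation L₁/(3EI) + L₂/(3EI) = 6.167/EI.
Compatibility: M_B·(L₁+L₂)/(3EI) = θ_0, giving M_B = 86.99 kN·m (hogging).
Span BC, ΣM about C: R_B^{BC}·6.5 = 906.6 + 86.99, so R_B^{BC} = 152.9 kN and R_C = 253.6 − 152.9 = 100.8 kN.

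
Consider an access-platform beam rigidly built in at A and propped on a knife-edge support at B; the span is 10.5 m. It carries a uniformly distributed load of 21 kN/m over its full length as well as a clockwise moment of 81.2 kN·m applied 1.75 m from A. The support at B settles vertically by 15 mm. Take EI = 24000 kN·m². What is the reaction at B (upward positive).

Take the reaction at B as the redundant and release it; the primary structure is a cantilever fixed at A.
Downward deflection at the released point B due to the loads:
  UDL 21: wL⁴/(8EI) = 31907/EI
  clockwise couple 81.2 at a = 1.75: M₀a(2L − a)/(2EI) = 1368/EI
  δ_0 = 33275/EI
Tip deflection under a unit load at B: L³/(3EI) = 385.9/EI.
With EI = 24000 kN·m²: δ_0 = 1.3864 m and δ_{BB} = 0.016078 m/kN.
Compatibility — the beam at B must follow the support down by 0.015 m: δ_0 − R_B·δ_{BB} = 0.015, so R_B = (1.3864 − 0.015)/0.016078 = 85.3 kN.

R_B = 85.3 kN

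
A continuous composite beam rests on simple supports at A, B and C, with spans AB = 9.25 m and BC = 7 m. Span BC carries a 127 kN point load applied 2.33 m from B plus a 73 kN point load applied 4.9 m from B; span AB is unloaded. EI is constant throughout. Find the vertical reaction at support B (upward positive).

R_B = 132 kN

Insert a hinge at B; M_B is the redundant, and each span becomes simply supported.
Discontinuity in slope at B on the released structure — sum the simple-span end rotations:
  span BC: point load 127 at a = 2.33: Pab(L + b)/(6LEI) = 384/EI
  span BC: point load 73 at a = 4.9: Pab(L + b)/(6LEI) = 162.8/EI
  relative rotation θ_0 = (0 + 546.7)/EI = 546.7/EI
A unit hogging moment at B produces rotation L₁/(3EI) + L₂/(3EI) = 5.417/EI.
Slope continuity at B: θ_0 = M_B·5.417/EI, so M_B = 546.7/5.417 = 100.9 kN·m (hogging).
Span AB, ΣM about A with M_B applied at B: R_B^{AB}·9.25 = 0 + 100.9, so R_B^{AB} = 10.91 kN and R_A = 0 − 10.91 = -10.91 kN.
Span BC, ΣM about C: R_B^{BC}·7 = 746.4 + 100.9, so R_B^{BC} = 121 kN and R_C = 200 − 121 = 78.95 kN.
R_B = 10.91 + 121 = 132 kN.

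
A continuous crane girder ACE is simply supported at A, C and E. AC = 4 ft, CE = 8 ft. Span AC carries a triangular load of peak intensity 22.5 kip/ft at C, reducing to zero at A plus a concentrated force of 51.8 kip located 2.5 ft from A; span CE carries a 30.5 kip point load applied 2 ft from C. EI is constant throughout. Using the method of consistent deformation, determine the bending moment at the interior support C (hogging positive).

M_C = 47.84 kip·ft

Insert a hinge at C; M_C is the redundant, and each span becomes simply supported.
Rotations at C on the released spans (each span's end-slope, ×1/EI):
  span AC: triangular load, peak 22.5: w₀L³/(45EI) = 32/EI
  span AC: point load 51.8 at a = 2.5: Pab(L + a)/(6LEI) = 52.61/EI
  span CE: point load 30.5 at a = 2: Pab(L + b)/(6LEI) = 106.8/EI
  relative rotation θ_0 = (84.61 + 106.8)/EI = 191.4/EI
A unit hogging moment at C produces rotation L₁/(3EI) + L₂/(3EI) = 4/EI.
Compatibility: M_C·(L₁+L₂)/(3EI) = θ_0, giving M_C = 47.84 kip·ft (hogging).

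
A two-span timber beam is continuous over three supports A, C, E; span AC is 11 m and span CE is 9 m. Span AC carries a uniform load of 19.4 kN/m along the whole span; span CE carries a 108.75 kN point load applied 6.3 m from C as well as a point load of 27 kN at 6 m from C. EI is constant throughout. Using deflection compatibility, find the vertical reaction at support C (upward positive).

Release continuity at C by inserting a hinge; the redundant is the internal moment M_C. The primary structure is two simply-supported spans AC and CE.
Discontinuity in slope at C on the released structure — sum the simple-span end rotations:
  span AC: UDL 19.4: wL³/(24EI) = 1076/EI
  span CE: point load 108.75 at a = 6.3: Pab(L + b)/(6LEI) = 400.8/EI
  span CE: point load 27 at a = 6: Pab(L + b)/(6LEI) = 108/EI
  relative rotation θ_0 = (1076 + 508.8)/EI = 1585/EI
A unit hogging moment at C produces rotation L₁/(3EI) + L₂/(3EI) = 6.667/EI.
Slope continuity at C: θ_0 = M_C·6.667/EI, so M_C = 1585/6.667 = 237.7 kN·m (hogging).
Span AC, ΣM about A with M_C applied at C: R_C^{AC}·11 = 1174 + 237.7, so R_C^{AC} = 128.3 kN and R_A = 213.4 − 128.3 = 85.09 kN.
Span CE, ΣM about E: R_C^{CE}·9 = 374.6 + 237.7, so R_C^{CE} = 68.04 kN and R_E = 135.8 − 68.04 = 67.71 kN.
R_C = 128.3 + 68.04 = 196.3 kN.

R_C = 196.3 kN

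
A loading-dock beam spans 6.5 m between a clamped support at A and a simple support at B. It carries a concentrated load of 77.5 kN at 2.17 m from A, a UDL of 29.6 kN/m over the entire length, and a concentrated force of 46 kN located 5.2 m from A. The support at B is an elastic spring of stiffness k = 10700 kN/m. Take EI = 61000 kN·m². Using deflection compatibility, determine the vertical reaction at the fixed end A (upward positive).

R_A = 206.7 kN

Remove the prop at B; the released (primary) structure is a cantilever built in at A.
Primary-structure tip deflection at B by superposition:
  point load 77.5 at a = 2.17: Pa²(3L − a)/(6EI) = 1054/EI
  UDL 29.6: wL⁴/(8EI) = 6605/EI
  point load 46 at a = 5.2: Pa²(3L − a)/(6EI) = 2964/EI
  δ_0 = 10623/EI
Tip deflection under a unit load at B: L³/(3EI) = 91.54/EI.
With EI = 61000 kN·m²: δ_0 = 0.17415 m and δ_{BB} = 0.001501 m/kN.
Compatibility — the spring shortens by R_B/k under the reaction it provides: δ_0 − R_B·δ_{BB} = R_B/k. With 1/k = 0.000093 m/kN, R_B = δ_0 / (δ_{BB} + 1/k) = 0.17415 / (0.001501 + 0.000093) = 109.2 kN.
Vertical equilibrium: R_A = ΣP − R_B = 315.9 − 109.2 = 206.7 kN.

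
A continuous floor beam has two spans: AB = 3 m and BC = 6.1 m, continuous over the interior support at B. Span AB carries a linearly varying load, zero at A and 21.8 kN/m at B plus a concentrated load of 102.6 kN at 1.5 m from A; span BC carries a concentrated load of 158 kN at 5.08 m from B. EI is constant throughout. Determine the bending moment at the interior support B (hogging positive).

Take M_B as the redundant. Released structure: two simple spans AB and BC with a hinge at B.
Rotations at B on the released spans (each span's end-slope, ×1/EI):
  span AB: triangular load, peak 21.8: w₀L³/(45EI) = 13.08/EI
  span AB: point load 102.6 at a = 1.5: Pab(L + a)/(6LEI) = 57.71/EI
  span BC: point load 158 at a = 5.08: Pab(L + b)/(6LEI) = 159.3/EI
  relative rotation θ_0 = (70.79 + 159.3)/EI = 230.1/EI
A unit hogging moment at B produces rotation L₁/(3EI) + L₂/(3EI) = 3.033/EI.
Slope continuity at B: θ_0 = M_B·3.033/EI, so M_B = 230.1/3.033 = 75.84 kN·m (hogging).

M_B = 75.84 kN·m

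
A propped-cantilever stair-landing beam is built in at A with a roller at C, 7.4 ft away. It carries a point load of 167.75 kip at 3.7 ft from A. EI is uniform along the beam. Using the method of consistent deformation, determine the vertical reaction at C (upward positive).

Release the roller at C. Primary structure: cantilever fixed at A.
Free-end deflection of the primary structure under the applied loading (downward +):
  point load 167.75 at a = 3.7: Pa²(3L − a)/(6EI) = 7081/EI
Tip deflection under a unit load at C: L³/(3EI) = 135.1/EI.
Compatibility at C: δ_0 − R_C·δ_{CC} = 0, so R_C = 7081/135.1 = 52.42 kip.

R_C = 52.42 kip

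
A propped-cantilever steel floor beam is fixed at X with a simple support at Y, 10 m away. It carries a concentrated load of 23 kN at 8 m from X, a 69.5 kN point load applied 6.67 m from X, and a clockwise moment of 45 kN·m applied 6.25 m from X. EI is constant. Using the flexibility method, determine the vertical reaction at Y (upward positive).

R_Y = 58.06 kN

Take the reaction at Y as the redundant and release it; the primary structure is a cantilever fixed at X.
Deflection at Y on the released cantilever, summing each load's contribution:
  point load 23 at a = 8: Pa²(3L − a)/(6EI) = 5397/EI
  point load 69.5 at a = 6.67: Pa²(3L − a)/(6EI) = 12023/EI
  clockwise couple 45 at a = 6.25: M₀a(2L − a)/(2EI) = 1934/EI
  δ_0 = 19354/EI
Flexibility coefficient — unit upward force at Y: δ_{YY} = L³/(3EI) = 333.3/EI.
The prop prevents deflection at Y: R_Y = δ_0/δ_{YY} = 19354/333.3 = 58.06 kN.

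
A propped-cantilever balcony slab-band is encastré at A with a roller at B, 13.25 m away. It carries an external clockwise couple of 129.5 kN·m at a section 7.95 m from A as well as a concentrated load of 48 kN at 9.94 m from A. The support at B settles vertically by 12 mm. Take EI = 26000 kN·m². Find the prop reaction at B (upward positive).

Remove the prop at B; the released (primary) structure is a cantilever built in at A.
Deflection at B on the released cantilever, summing each load's contribution:
  clockwise couple 129.5 at a = 7.95: M₀a(2L − a)/(2EI) = 9549/EI
  point load 48 at a = 9.94: Pa²(3L − a)/(6EI) = 23563/EI
  δ_0 = 33112/EI
Tip deflection under a unit load at B: L³/(3EI) = 775.4/EI.
With EI = 26000 kN·m²: δ_0 = 1.2735 m and δ_{BB} = 0.029823 m/kN.
Compatibility — the beam at B must follow the support down by 0.012 m: δ_0 − R_B·δ_{BB} = 0.012, so R_B = (1.2735 − 0.012)/0.029823 = 42.3 kN.

R_B = 42.3 kN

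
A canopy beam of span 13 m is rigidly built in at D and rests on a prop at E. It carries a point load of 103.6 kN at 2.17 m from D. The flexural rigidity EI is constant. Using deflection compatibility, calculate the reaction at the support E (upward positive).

R_E = 4.089 kN

Choose R_E as the redundant. The primary structure is the cantilever fixed at D.
Free-end deflection of the primary structure under the applied loading (downward +):
  point load 103.6 at a = 2.17: Pa²(3L − a)/(6EI) = 2995/EI
Flexibility coefficient — unit upward force at E: δ_{EE} = L³/(3EI) = 732.3/EI.
Compatibility at E: δ_0 − R_E·δ_{EE} = 0, so R_E = 2995/732.3 = 4.089 kN.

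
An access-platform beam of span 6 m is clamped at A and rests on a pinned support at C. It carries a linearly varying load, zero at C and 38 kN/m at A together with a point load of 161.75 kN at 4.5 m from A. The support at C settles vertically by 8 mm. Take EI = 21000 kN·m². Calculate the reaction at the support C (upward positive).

Remove the prop at C; the released (primary) structure is a cantilever built in at A.
Deflection at C on the released cantilever, summing each load's contribution:
  triangular load, peak 38 at the fixed end: w₀L⁴/(30EI) = 1642/EI
  point load 161.75 at a = 4.5: Pa²(3L − a)/(6EI) = 7370/EI
  δ_0 = 9011/EI
Tip deflection under a unit load at C: L³/(3EI) = 72/EI.
With EI = 21000 kN·m²: δ_0 = 0.42911 m and δ_{CC} = 0.003429 m/kN.
Compatibility — the beam at C must follow the support down by 0.008 m: δ_0 − R_C·δ_{CC} = 0.008, so R_C = (0.42911 − 0.008)/0.003429 = 122.8 kN.

R_C = 122.8 kN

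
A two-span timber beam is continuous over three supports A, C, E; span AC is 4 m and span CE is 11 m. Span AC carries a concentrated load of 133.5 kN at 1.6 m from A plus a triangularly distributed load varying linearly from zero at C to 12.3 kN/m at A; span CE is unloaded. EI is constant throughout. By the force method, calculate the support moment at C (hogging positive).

Take M_C as the redundant. Released structure: two simple spans AC and CE with a hinge at C.
Discontinuity in slope at C on the released structure — sum the simple-span end rotations:
  span AC: point load 133.5 at a = 1.6: Pab(L + a)/(6LEI) = 119.6/EI
  span AC: triangular load, peak 12.3: 7w₀L³/(360EI) = 15.31/EI
  relative rotation θ_0 = (134.9 + 0)/EI = 134.9/EI
A unit hogging moment at C produces rotation L₁/(3EI) + L₂/(3EI) = 5/EI.
Compatibility: M_C·(L₁+L₂)/(3EI) = θ_0, giving M_C = 26.98 kN·m (hogging).

M_C = 26.98 kN·m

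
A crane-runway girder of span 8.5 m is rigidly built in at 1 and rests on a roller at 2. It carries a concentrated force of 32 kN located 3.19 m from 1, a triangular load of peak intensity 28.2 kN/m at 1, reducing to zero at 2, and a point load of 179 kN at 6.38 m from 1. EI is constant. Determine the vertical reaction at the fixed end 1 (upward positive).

Take the reaction at 2 as the redundant and release it; the primary structure is a cantilever fixed at 1.
Deflection at 2 on the released cantilever, summing each load's contribution:
  point load 32 at a = 3.19: Pa²(3L − a)/(6EI) = 1211/EI
  triangular load, peak 28.2 at the fixed end: w₀L⁴/(30EI) = 4907/EI
  point load 179 at a = 6.38: Pa²(3L − a)/(6EI) = 23218/EI
  δ_0 = 29336/EI
Tip deflection under a unit load at 2: L³/(3EI) = 204.7/EI.
The prop prevents deflection at 2: R_2 = δ_0/δ_{22} = 29336/204.7 = 143.3 kN.
Vertical equilibrium: R_1 = ΣP − R_2 = 330.9 − 143.3 = 187.5 kN.

R_1 = 187.5 kN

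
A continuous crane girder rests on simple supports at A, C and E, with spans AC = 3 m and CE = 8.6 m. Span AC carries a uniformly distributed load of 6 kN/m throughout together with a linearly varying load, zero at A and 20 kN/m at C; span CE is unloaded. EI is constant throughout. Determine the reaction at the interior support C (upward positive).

R_C = 31.18 kN

Release continuity at C by inserting a hinge; the redundant is the internal moment M_C. The primary structure is two simply-supported spans AC and CE.
End slopes at the hinge C, treating each span as simply supported:
  span AC: UDL 6: wL³/(24EI) = 6.75/EI
  span AC: triangular load, peak 20: w₀L³/(45EI) = 12/EI
  relative rotation θ_0 = (18.75 + 0)/EI = 18.75/EI
A unit hogging moment at C produces rotation L₁/(3EI) + L₂/(3EI) = 3.867/EI.
Slope continuity at C: θ_0 = M_C·3.867/EI, so M_C = 18.75/3.867 = 4.849 kN·m (hogging).
Span AC, ΣM about A with M_C applied at C: R_C^{AC}·3 = 87 + 4.849, so R_C^{AC} = 30.62 kN and R_A = 48 − 30.62 = 17.38 kN.
Span CE, ΣM about E: R_C^{CE}·8.6 = 0 + 4.849, so R_C^{CE} = 0.5639 kN and R_E = 0 − 0.5639 = -0.5639 kN.
R_C = 30.62 + 0.5639 = 31.18 kN.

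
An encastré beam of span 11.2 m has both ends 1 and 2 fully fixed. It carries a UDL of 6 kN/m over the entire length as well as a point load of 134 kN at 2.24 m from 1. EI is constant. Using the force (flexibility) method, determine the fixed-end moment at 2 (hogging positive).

Release both end moments; the primary structure is a simply-supported span 12 with redundants M_1 and M_2.
Simple-span end rotations at 1 and 2 under the given loads:
  at 1: UDL 6: wL³/(24EI) = 351.2/EI
  at 2: UDL 6: wL³/(24EI) = 351.2/EI
  at 1: point load 134 at a = 2.24: Pab(L + b)/(6LEI) = 806.8/EI
  at 2: point load 134 at a = 2.24: Pab(L + a)/(6LEI) = 537.9/EI
  θ_10 = 1158/EI,  θ_20 = 889.1/EI
Flexibility coefficients: a unit moment at one end gives L/(3EI) there and L/(6EI) at the far end, so f₁₁ = f₂₂ = 3.733/EI and f₁₂ = f₂₁ = 1.867/EI.
Compatibility — zero rotation at each built-in end:
  3.733 M_1 + 1.867 M_2 = 1158
  1.867 M_1 + 3.733 M_2 = 889.1
Solving the pair gives M_1 = 254.8 kN·m and M_2 = 110.7 kN·m (hogging).

M_2 = 110.7 kN·m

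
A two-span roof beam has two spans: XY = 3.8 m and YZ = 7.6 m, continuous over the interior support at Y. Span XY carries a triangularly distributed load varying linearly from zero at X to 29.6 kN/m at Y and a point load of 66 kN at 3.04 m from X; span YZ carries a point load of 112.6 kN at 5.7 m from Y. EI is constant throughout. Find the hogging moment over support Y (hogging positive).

Release continuity at Y by inserting a hinge; the redundant is the internal moment M_Y. The primary structure is two simply-supported spans XY and YZ.
Rotations at Y on the released spans (each span's end-slope, ×1/EI):
  span XY: triangular load, peak 29.6: w₀L³/(45EI) = 36.09/EI
  span XY: point load 66 at a = 3.04: Pab(L + a)/(6LEI) = 45.75/EI
  span YZ: point load 112.6 at a = 5.7: Pab(L + b)/(6LEI) = 254.1/EI
  relative rotation θ_0 = (81.84 + 254.1)/EI = 335.9/EI
A unit hogging moment at Y produces rotation L₁/(3EI) + L₂/(3EI) = 3.8/EI.
Compatibility: M_Y·(L₁+L₂)/(3EI) = θ_0, giving M_Y = 88.39 kN·m (hogging).

M_Y = 88.39 kN·m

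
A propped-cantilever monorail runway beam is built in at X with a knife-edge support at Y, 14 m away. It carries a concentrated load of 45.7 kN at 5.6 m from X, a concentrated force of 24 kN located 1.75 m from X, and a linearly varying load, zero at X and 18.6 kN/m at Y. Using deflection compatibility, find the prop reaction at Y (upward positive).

R_Y = 81.65 kN

Choose R_Y as the redundant. The primary structure is the cantilever fixed at X.
Deflection at Y on the released cantilever, summing each load's contribution:
  point load 45.7 at a = 5.6: Pa²(3L − a)/(6EI) = 8694/EI
  point load 24 at a = 1.75: Pa²(3L − a)/(6EI) = 493.1/EI
  triangular load, peak 18.6 at the free end: 11w₀L⁴/(120EI) = 65499/EI
  δ_0 = 74687/EI
Tip deflection under a unit load at Y: L³/(3EI) = 914.7/EI.
Compatibility at Y: δ_0 − R_Y·δ_{YY} = 0, so R_Y = 74687/914.7 = 81.65 kN.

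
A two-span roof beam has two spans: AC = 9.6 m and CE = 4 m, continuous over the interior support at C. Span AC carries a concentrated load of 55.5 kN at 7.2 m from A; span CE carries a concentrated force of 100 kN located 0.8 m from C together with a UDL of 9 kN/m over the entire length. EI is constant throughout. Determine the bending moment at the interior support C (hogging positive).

Take M_C as the redundant. Released structure: two simple spans AC and CE with a hinge at C.
Rotations at C on the released spans (each span's end-slope, ×1/EI):
  span AC: point load 55.5 at a = 7.2: Pab(L + a)/(6LEI) = 279.7/EI
  span CE: point load 100 at a = 0.8: Pab(L + b)/(6LEI) = 76.8/EI
  span CE: UDL 9: wL³/(24EI) = 24/EI
  relative rotation θ_0 = (279.7 + 100.8)/EI = 380.5/EI
A unit hogging moment at C produces rotation L₁/(3EI) + L₂/(3EI) = 4.533/EI.
Compatibility: M_C·(L₁+L₂)/(3EI) = θ_0, giving M_C = 83.94 kN·m (hogging).

M_C = 83.94 kN·m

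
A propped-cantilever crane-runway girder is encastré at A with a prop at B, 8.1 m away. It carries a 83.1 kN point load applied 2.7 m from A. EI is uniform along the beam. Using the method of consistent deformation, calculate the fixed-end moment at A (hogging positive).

Remove the prop at B; the released (primary) structure is a cantilever built in at A.
Downward deflection at the released point B due to the loads:
  point load 83.1 at a = 2.7: Pa²(3L − a)/(6EI) = 2181/EI
Flexibility coefficient — unit upward force at B: δ_{BB} = L³/(3EI) = 177.1/EI.
The prop prevents deflection at B: R_B = δ_0/δ_{BB} = 2181/177.1 = 12.31 kN.
Moment equilibrium about A: M_A = Σ(load moments about A) − R_B·L = 224.4 − 12.31×8.1 = 124.7 kN·m.

M_A = 124.7 kN·m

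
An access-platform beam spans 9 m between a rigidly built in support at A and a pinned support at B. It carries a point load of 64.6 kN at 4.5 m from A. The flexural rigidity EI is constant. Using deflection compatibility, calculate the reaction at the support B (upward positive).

R_B = 20.19 kN

Remove the prop at B; the released (primary) structure is a cantilever built in at A.
Downward deflection at the released point B due to the loads:
  point load 64.6 at a = 4.5: Pa²(3L − a)/(6EI) = 4906/EI
Tip deflection under a unit load at B: L³/(3EI) = 243/EI.
The prop prevents deflection at B: R_B = δ_0/δ_{BB} = 4906/243 = 20.19 kN.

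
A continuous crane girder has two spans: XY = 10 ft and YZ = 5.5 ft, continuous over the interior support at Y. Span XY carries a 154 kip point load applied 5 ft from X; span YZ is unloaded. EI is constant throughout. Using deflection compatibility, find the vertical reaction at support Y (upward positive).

R_Y = 129.5 kip

Release continuity at Y by inserting a hinge; the redundant is the internal moment M_Y. The primary structure is two simply-supported spans XY and YZ.
Discontinuity in slope at Y on the released structure — sum the simple-span end rotations:
  span XY: point load 154 at a = 5: Pab(L + a)/(6LEI) = 962.5/EI
  relative rotation θ_0 = (962.5 + 0)/EI = 962.5/EI
A unit hogging moment at Y produces rotation L₁/(3EI) + L₂/(3EI) = 5.167/EI.
Slope continuity at Y: θ_0 = M_Y·5.167/EI, so M_Y = 962.5/5.167 = 186.3 kip·ft (hogging).
Span XY, ΣM about X with M_Y applied at Y: R_Y^{XY}·10 = 770 + 186.3, so R_Y^{XY} = 95.63 kip and R_X = 154 − 95.63 = 58.37 kip.
Span YZ, ΣM about Z: R_Y^{YZ}·5.5 = 0 + 186.3, so R_Y^{YZ} = 33.87 kip and R_Z = 0 − 33.87 = -33.87 kip.
R_Y = 95.63 + 33.87 = 129.5 kip.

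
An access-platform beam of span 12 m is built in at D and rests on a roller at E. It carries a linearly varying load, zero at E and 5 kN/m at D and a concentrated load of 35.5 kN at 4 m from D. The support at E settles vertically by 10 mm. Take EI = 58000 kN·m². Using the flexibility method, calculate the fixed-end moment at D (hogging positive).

Release the roller at E. Primary structure: cantilever fixed at D.
Downward deflection at the released point E due to the loads:
  triangular load, peak 5 at the fixed end: w₀L⁴/(30EI) = 3456/EI
  point load 35.5 at a = 4: Pa²(3L − a)/(6EI) = 3029/EI
  δ_0 = 6485/EI
Flexibility coefficient — unit upward force at E: δ_{EE} = L³/(3EI) = 576/EI.
With EI = 58000 kN·m²: δ_0 = 0.11182 m and δ_{EE} = 0.009931 m/kN.
Compatibility — the beam at E must follow the support down by 0.01 m: δ_0 − R_E·δ_{EE} = 0.01, so R_E = (0.11182 − 0.01)/0.009931 = 10.25 kN.
Moment equilibrium about D: M_D = Σ(load moments about D) − R_E·L = 262 − 10.25×12 = 139 kN·m.

M_D = 139 kN·m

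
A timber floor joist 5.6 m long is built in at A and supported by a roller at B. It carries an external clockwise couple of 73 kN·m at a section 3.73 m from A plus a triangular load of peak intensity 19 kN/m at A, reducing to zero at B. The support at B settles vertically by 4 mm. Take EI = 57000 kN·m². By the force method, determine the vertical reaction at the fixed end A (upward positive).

R_A = 29.08 kN

Remove the prop at B; the released (primary) structure is a cantilever built in at A.
Downward deflection at the released point B due to the loads:
  clockwise couple 73 at a = 3.73: M₀a(2L − a)/(2EI) = 1017/EI
  triangular load, peak 19 at the fixed end: w₀L⁴/(30EI) = 622.9/EI
  δ_0 = 1640/EI
Tip deflection under a unit load at B: L³/(3EI) = 58.54/EI.
With EI = 57000 kN·m²: δ_0 = 0.028769 m and δ_{BB} = 0.001027 m/kN.
Compatibility — the beam at B must follow the support down by 0.004 m: δ_0 − R_B·δ_{BB} = 0.004, so R_B = (0.028769 − 0.004)/0.001027 = 24.12 kN.
Vertical equilibrium: R_A = ΣP − R_B = 53.2 − 24.12 = 29.08 kN.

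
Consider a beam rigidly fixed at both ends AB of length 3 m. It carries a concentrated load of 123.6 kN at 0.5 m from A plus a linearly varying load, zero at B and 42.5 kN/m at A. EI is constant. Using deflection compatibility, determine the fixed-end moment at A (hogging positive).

Release both end moments; the primary structure is a simply-supported span AB with redundants M_A and M_B.
End rotations of the released simple span under the applied load (×1/EI):
  at A: point load 123.6 at a = 0.5: Pab(L + b)/(6LEI) = 47.21/EI
  at B: point load 123.6 at a = 0.5: Pab(L + a)/(6LEI) = 30.04/EI
  at A: triangular load, peak 42.5: w₀L³/(45EI) = 25.5/EI
  at B: triangular load, peak 42.5: 7w₀L³/(360EI) = 22.31/EI
  θ_A0 = 72.71/EI,  θ_B0 = 52.35/EI
Flexibility coefficients: a unit moment at one end gives L/(3EI) there and L/(6EI) at the far end, so f₁₁ = f₂₂ = 1/EI and f₁₂ = f₂₁ = 0.5/EI.
Compatibility — zero rotation at each built-in end:
  1 M_A + 0.5 M_B = 72.71
  0.5 M_A + 1 M_B = 52.35
Solving the pair gives M_A = 62.04 kN·m and M_B = 21.33 kN·m (hogging).

M_A = 62.04 kN·m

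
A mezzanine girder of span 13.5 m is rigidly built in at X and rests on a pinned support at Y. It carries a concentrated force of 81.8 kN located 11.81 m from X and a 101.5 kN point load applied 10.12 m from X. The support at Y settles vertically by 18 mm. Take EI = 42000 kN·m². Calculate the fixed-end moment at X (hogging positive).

M_X = 241.3 kN·m

Choose R_Y as the redundant. The primary structure is the cantilever fixed at X.
Primary-structure tip deflection at Y by superposition:
  point load 81.8 at a = 11.81: Pa²(3L − a)/(6EI) = 54555/EI
  point load 101.5 at a = 10.12: Pa²(3L − a)/(6EI) = 52634/EI
  δ_0 = 107188/EI
Tip deflection under a unit load at Y: L³/(3EI) = 820.1/EI.
With EI = 42000 kN·m²: δ_0 = 2.5521 m and δ_{YY} = 0.019527 m/kN.
Compatibility — the beam at Y must follow the support down by 0.018 m: δ_0 − R_Y·δ_{YY} = 0.018, so R_Y = (2.5521 − 0.018)/0.019527 = 129.8 kN.
Moment equilibrium about X: M_X = Σ(load moments about X) − R_Y·L = 1993 − 129.8×13.5 = 241.3 kN·m.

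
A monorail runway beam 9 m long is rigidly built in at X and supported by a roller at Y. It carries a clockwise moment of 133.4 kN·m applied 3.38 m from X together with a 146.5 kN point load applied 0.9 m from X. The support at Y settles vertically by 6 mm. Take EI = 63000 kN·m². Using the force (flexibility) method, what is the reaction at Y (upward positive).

R_Y = 14.13 kN

Take the reaction at Y as the redundant and release it; the primary structure is a cantilever fixed at X.
Downward deflection at the released point Y due to the loads:
  clockwise couple 133.4 at a = 3.38: M₀a(2L − a)/(2EI) = 3296/EI
  point load 146.5 at a = 0.9: Pa²(3L − a)/(6EI) = 516.2/EI
  δ_0 = 3812/EI
Flexibility coefficient — unit upward force at Y: δ_{YY} = L³/(3EI) = 243/EI.
With EI = 63000 kN·m²: δ_0 = 0.060511 m and δ_{YY} = 0.003857 m/kN.
Compatibility — the beam at Y must follow the support down by 0.006 m: δ_0 − R_Y·δ_{YY} = 0.006, so R_Y = (0.060511 − 0.006)/0.003857 = 14.13 kN.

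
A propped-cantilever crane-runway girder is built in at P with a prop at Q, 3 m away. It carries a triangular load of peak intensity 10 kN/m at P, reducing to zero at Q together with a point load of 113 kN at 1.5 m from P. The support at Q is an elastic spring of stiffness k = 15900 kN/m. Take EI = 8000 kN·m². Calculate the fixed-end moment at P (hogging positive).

M_P = 75.65 kN·m

Take the reaction at Q as the redundant and release it; the primary structure is a cantilever fixed at P.
Free-end deflection of the primary structure under the applied loading (downward +):
  triangular load, peak 10 at the fixed end: w₀L⁴/(30EI) = 27/EI
  point load 113 at a = 1.5: Pa²(3L − a)/(6EI) = 317.8/EI
  δ_0 = 344.8/EI
Tip deflection under a unit load at Q: L³/(3EI) = 9/EI.
With EI = 8000 kN·m²: δ_0 = 0.043102 m and δ_{QQ} = 0.001125 m/kN.
Compatibility — the spring shortens by R_Q/k under the reaction it provides: δ_0 − R_Q·δ_{QQ} = R_Q/k. With 1/k = 0.000063 m/kN, R_Q = δ_0 / (δ_{QQ} + 1/k) = 0.043102 / (0.001125 + 0.000063) = 36.28 kN.
Moment equilibrium about P: M_P = Σ(load moments about P) − R_Q·L = 184.5 − 36.28×3 = 75.65 kN·m.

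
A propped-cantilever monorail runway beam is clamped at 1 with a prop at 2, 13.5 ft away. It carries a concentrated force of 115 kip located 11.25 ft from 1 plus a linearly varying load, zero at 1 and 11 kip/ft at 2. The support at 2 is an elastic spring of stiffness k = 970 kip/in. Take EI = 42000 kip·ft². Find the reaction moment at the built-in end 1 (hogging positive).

Release the roller at 2. Primary structure: cantilever fixed at 1.
Free-end deflection of the primary structure under the applied loading (downward +):
  point load 115 at a = 11.25: Pa²(3L − a)/(6EI) = 70954/EI
  triangular load, peak 11 at the free end: 11w₀L⁴/(120EI) = 33492/EI
  δ_0 = 104446/EI
Flexibility coefficient — unit upward force at 2: δ_{22} = L³/(3EI) = 820.1/EI.
With EI = 42000 kip·ft²: δ_0 = 2.4868 ft and δ_{22} = 0.019527 ft/kip.
Compatibility — the spring shortens by R_2/k under the reaction it provides: δ_0 − R_2·δ_{22} = R_2/k. With 1/k = 1/(970×12) ft/kip = 0.000086 ft/kip, R_2 = δ_0 / (δ_{22} + 1/k) = 2.4868 / (0.019527 + 0.000086) = 126.8 kip.
Moment equilibrium about 1: M_1 = Σ(load moments about 1) − R_2·L = 1962 − 126.8×13.5 = 250.3 kip·ft.

M_1 = 250.3 kip·ft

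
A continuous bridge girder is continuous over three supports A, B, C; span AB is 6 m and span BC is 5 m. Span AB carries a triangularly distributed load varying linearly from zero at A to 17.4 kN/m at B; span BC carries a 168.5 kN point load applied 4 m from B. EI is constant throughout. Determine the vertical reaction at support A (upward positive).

R_A = 7.476 kN

Take M_B as the redundant. Released structure: two simple spans AB and BC with a hinge at B.
Discontinuity in slope at B on the released structure — sum the simple-span end rotations:
  span AB: triangular load, peak 17.4: w₀L³/(45EI) = 83.52/EI
  span BC: point load 168.5 at a = 4: Pab(L + b)/(6LEI) = 134.8/EI
  relative rotation θ_0 = (83.52 + 134.8)/EI = 218.3/EI
A unit hogging moment at B produces rotation L₁/(3EI) + L₂/(3EI) = 3.667/EI.
Slope continuity at B: θ_0 = M_B·3.667/EI, so M_B = 218.3/3.667 = 59.54 kN·m (hogging).
Span AB, ΣM about A with M_B applied at B: R_B^{AB}·6 = 208.8 + 59.54, so R_B^{AB} = 44.72 kN and R_A = 52.2 − 44.72 = 7.476 kN.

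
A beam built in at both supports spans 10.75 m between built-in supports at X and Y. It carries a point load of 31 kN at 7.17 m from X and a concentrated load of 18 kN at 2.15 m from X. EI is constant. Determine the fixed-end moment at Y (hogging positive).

Release both end moments; the primary structure is a simply-supported span XY with redundants M_X and M_Y.
Simple-span end rotations at X and Y under the given loads:
  at X: point load 31 at a = 7.17: Pab(L + b)/(6LEI) = 176.8/EI
  at Y: point load 31 at a = 7.17: Pab(L + a)/(6LEI) = 221.1/EI
  at X: point load 18 at a = 2.15: Pab(L + b)/(6LEI) = 99.85/EI
  at Y: point load 18 at a = 2.15: Pab(L + a)/(6LEI) = 66.56/EI
  θ_X0 = 276.6/EI,  θ_Y0 = 287.6/EI
Flexibility coefficients: a unit moment at one end gives L/(3EI) there and L/(6EI) at the far end, so f₁₁ = f₂₂ = 3.583/EI and f₁₂ = f₂₁ = 1.792/EI.
Compatibility — zero rotation at each built-in end:
  3.583 M_X + 1.792 M_Y = 276.6
  1.792 M_X + 3.583 M_Y = 287.6
Solving the pair gives M_X = 49.42 kN·m and M_Y = 55.56 kN·m (hogging).

M_Y = 55.56 kN·m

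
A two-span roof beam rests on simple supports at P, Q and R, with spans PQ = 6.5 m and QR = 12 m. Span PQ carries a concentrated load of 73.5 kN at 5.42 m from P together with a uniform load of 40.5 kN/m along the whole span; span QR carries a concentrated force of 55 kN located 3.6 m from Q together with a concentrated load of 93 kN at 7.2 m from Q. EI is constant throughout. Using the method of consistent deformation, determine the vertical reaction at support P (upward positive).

Take M_Q as the redundant. Released structure: two simple spans PQ and QR with a hinge at Q.
Discontinuity in slope at Q on the released structure — sum the simple-span end rotations:
  span PQ: point load 73.5 at a = 5.42: Pab(L + a)/(6LEI) = 131.5/EI
  span PQ: UDL 40.5: wL³/(24EI) = 463.4/EI
  span QR: point load 55 at a = 3.6: Pab(L + b)/(6LEI) = 471.2/EI
  span QR: point load 93 at a = 7.2: Pab(L + b)/(6LEI) = 750/EI
  relative rotation θ_0 = (594.9 + 1221)/EI = 1816/EI
A unit hogging moment at Q produces rotation L₁/(3EI) + L₂/(3EI) = 6.167/EI.
Compatibility: M_Q·(L₁+L₂)/(3EI) = θ_0, giving M_Q = 294.5 kN·m (hogging).
Span PQ, ΣM about P with M_Q applied at Q: R_Q^{PQ}·6.5 = 1254 + 294.5, so R_Q^{PQ} = 238.2 kN and R_P = 336.8 − 238.2 = 98.53 kN.

R_P = 98.53 kN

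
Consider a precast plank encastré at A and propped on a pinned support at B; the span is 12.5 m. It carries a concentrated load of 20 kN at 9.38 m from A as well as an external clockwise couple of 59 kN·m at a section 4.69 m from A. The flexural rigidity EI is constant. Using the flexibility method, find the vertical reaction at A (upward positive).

R_A = 3.016 kN

Choose R_B as the redundant. The primary structure is the cantilever fixed at A.
Primary-structure tip deflection at B by superposition:
  point load 20 at a = 9.38: Pa²(3L − a)/(6EI) = 8247/EI
  clockwise couple 59 at a = 4.69: M₀a(2L − a)/(2EI) = 2810/EI
  δ_0 = 11057/EI
Tip deflection under a unit load at B: L³/(3EI) = 651/EI.
The prop prevents deflection at B: R_B = δ_0/δ_{BB} = 11057/651 = 16.98 kN.
Vertical equilibrium: R_A = ΣP − R_B = 20 − 16.98 = 3.016 kN.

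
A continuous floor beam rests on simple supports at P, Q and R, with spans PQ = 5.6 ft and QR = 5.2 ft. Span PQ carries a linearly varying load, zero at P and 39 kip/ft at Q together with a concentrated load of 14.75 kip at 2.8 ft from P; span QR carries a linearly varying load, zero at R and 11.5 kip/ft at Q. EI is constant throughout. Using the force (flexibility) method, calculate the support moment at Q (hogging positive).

Release continuity at Q by inserting a hinge; the redundant is the internal moment M_Q. The primary structure is two simply-supported spans PQ and QR.
End slopes at the hinge Q, treating each span as simply supported:
  span PQ: triangular load, peak 39: w₀L³/(45EI) = 152.2/EI
  span PQ: point load 14.75 at a = 2.8: Pab(L + a)/(6LEI) = 28.91/EI
  span QR: triangular load, peak 11.5: w₀L³/(45EI) = 35.93/EI
  relative rotation θ_0 = (181.1 + 35.93)/EI = 217/EI
A unit hogging moment at Q produces rotation L₁/(3EI) + L₂/(3EI) = 3.6/EI.
Compatibility: M_Q·(L₁+L₂)/(3EI) = θ_0, giving M_Q = 60.29 kip·ft (hogging).

M_Q = 60.29 kip·ft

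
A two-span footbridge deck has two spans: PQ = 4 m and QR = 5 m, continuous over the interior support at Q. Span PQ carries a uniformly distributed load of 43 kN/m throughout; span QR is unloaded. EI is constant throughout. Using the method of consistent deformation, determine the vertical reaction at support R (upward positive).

Insert a hinge at Q; M_Q is the redundant, and each span becomes simply supported.
Discontinuity in slope at Q on the released structure — sum the simple-span end rotations:
  span PQ: UDL 43: wL³/(24EI) = 114.7/EI
  relative rotation θ_0 = (114.7 + 0)/EI = 114.7/EI
A unit hogging moment at Q produces rotation L₁/(3EI) + L₂/(3EI) = 3/EI.
Compatibility: M_Q·(L₁+L₂)/(3EI) = θ_0, giving M_Q = 38.22 kN·m (hogging).
Span QR, ΣM about R: R_Q^{QR}·5 = 0 + 38.22, so R_Q^{QR} = 7.644 kN and R_R = 0 − 7.644 = -7.644 kN.

R_R = -7.644 kN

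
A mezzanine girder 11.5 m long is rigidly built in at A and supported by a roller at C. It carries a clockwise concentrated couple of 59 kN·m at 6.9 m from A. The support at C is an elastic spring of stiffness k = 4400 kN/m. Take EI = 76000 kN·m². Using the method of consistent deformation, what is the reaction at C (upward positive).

Remove the prop at C; the released (primary) structure is a cantilever built in at A.
Free-end deflection of the primary structure under the applied loading (downward +):
  clockwise couple 59 at a = 6.9: M₀a(2L − a)/(2EI) = 3277/EI
Tip deflection under a unit load at C: L³/(3EI) = 507/EI.
With EI = 76000 kN·m²: δ_0 = 0.04312 m and δ_{CC} = 0.006671 m/kN.
Compatibility — the spring shortens by R_C/k under the reaction it provides: δ_0 − R_C·δ_{CC} = R_C/k. With 1/k = 0.000227 m/kN, R_C = δ_0 / (δ_{CC} + 1/k) = 0.04312 / (0.006671 + 0.000227) = 6.251 kN.

R_C = 6.251 kN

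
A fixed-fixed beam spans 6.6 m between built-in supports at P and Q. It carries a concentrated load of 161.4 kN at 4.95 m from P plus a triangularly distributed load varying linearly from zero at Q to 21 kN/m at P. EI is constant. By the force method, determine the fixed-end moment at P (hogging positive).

Release both end moments; the primary structure is a simply-supported span PQ with redundants M_P and M_Q.
Simple-span end rotations at P and Q under the given loads:
  at P: point load 161.4 at a = 4.95: Pab(L + b)/(6LEI) = 274.6/EI
  at Q: point load 161.4 at a = 4.95: Pab(L + a)/(6LEI) = 384.5/EI
  at P: triangular load, peak 21: w₀L³/(45EI) = 134.2/EI
  at Q: triangular load, peak 21: 7w₀L³/(360EI) = 117.4/EI
  θ_P0 = 408.8/EI,  θ_Q0 = 501.9/EI
Flexibility coefficients: a unit moment at one end gives L/(3EI) there and L/(6EI) at the far end, so f₁₁ = f₂₂ = 2.2/EI and f₁₂ = f₂₁ = 1.1/EI.
Compatibility — zero rotation at each built-in end:
  2.2 M_P + 1.1 M_Q = 408.8
  1.1 M_P + 2.2 M_Q = 501.9
Solving the pair gives M_P = 95.67 kN·m and M_Q = 180.3 kN·m (hogging).

M_P = 95.67 kN·m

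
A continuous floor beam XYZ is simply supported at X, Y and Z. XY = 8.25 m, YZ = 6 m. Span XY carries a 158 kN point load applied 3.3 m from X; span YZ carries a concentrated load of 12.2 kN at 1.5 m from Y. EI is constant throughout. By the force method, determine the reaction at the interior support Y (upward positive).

R_Y = 110.3 kN

Release continuity at Y by inserting a hinge; the redundant is the internal moment M_Y. The primary structure is two simply-supported spans XY and YZ.
Rotations at Y on the released spans (each span's end-slope, ×1/EI):
  span XY: point load 158 at a = 3.3: Pab(L + a)/(6LEI) = 602.2/EI
  span YZ: point load 12.2 at a = 1.5: Pab(L + b)/(6LEI) = 24.02/EI
  relative rotation θ_0 = (602.2 + 24.02)/EI = 626.2/EI
A unit hogging moment at Y produces rotation L₁/(3EI) + L₂/(3EI) = 4.75/EI.
Slope continuity at Y: θ_0 = M_Y·4.75/EI, so M_Y = 626.2/4.75 = 131.8 kN·m (hogging).
Span XY, ΣM about X with M_Y applied at Y: R_Y^{XY}·8.25 = 521.4 + 131.8, so R_Y^{XY} = 79.18 kN and R_X = 158 − 79.18 = 78.82 kN.
Span YZ, ΣM about Z: R_Y^{YZ}·6 = 54.9 + 131.8, so R_Y^{YZ} = 31.12 kN and R_Z = 12.2 − 31.12 = -18.92 kN.
R_Y = 79.18 + 31.12 = 110.3 kN.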